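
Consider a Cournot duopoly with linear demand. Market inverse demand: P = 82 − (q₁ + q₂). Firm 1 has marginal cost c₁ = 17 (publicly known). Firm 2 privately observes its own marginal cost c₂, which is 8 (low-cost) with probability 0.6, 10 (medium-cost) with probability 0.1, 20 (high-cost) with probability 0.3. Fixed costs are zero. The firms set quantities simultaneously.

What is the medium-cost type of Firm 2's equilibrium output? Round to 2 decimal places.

Type-c best response for Firm 2: q₂(c) = (82 − c)/2 − q₁/2.
Firm 1 maximizes expected profit; its first-order condition is 82 − 2q₁ − E[q₂] − 17 = 0.
Substituting E[q₂] and solving: E[c₂] = 11.8, so q₁ = (82 − 2·17 + 11.8)/3 = 19.9333.
q₂(medium-cost) = (82 − 10 − 19.9333)/2 = 26.0333.

26.03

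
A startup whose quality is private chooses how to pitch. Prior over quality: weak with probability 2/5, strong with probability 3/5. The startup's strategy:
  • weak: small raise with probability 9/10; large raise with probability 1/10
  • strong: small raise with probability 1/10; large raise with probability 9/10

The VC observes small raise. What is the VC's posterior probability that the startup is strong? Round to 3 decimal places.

0.143

P(small raise) = (2/5)·(9/10) + (3/5)·(1/10) = 21/50
P(strong | small raise) = ((3/5)·(1/10)) / (21/50) = (3/50) / (21/50) = 1/7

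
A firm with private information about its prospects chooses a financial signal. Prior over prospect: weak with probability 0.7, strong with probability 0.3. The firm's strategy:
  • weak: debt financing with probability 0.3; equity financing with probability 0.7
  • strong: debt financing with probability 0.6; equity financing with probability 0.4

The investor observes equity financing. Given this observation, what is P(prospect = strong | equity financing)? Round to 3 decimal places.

0.197

Apply Bayes' rule using the sender's strategy as the likelihood.
P(equity financing) = 0.7·0.7 + 0.3·0.4 = 0.61
P(strong | equity financing) = (0.3·0.4) / 0.61 = 0.12 / 0.61 = 0.196721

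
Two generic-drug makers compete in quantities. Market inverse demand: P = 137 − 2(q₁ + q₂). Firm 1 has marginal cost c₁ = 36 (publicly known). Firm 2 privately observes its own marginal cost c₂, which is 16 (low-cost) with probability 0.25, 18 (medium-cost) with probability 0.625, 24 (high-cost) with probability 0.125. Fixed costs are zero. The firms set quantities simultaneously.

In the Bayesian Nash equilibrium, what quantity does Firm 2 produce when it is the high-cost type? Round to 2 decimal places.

Type-c best response for Firm 2: q₂(c) = (137 − c)/4 − q₁/2.
Firm 1 maximizes expected profit; its first-order condition is 137 − 4q₁ − 2E[q₂] − 36 = 0.
Substituting E[q₂] and solving: E[c₂] = 18.25, so q₁ = (137 − 2·36 + 18.25)/6 = 13.875.
q₂(high-cost) = (137 − 24 − 2·13.875)/4 = 21.3125.

21.31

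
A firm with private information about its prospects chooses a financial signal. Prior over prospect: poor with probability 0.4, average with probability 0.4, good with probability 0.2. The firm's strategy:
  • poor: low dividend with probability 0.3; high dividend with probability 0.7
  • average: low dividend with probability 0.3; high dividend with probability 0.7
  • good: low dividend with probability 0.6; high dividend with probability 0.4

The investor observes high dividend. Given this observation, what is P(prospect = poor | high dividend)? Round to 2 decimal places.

0.44

Apply Bayes' rule using the sender's strategy as the likelihood.
P(high dividend) = 0.4·0.7 + 0.4·0.7 + 0.2·0.4 = 0.64
P(poor | high dividend) = (0.4·0.7) / 0.64 = 0.28 / 0.64 = 0.4375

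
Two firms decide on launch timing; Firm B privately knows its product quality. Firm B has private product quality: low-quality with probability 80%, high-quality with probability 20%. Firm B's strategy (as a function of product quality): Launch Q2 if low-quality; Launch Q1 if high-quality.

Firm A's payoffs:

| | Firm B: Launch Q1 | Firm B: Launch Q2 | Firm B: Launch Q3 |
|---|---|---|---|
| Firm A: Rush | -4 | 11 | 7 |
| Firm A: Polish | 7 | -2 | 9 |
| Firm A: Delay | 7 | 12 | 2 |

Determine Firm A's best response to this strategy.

Delay

Compute Firm A's expected payoff for each action, taking the expectation over Firm B's type.
E[Rush] = 0.8·(11) + 0.2·(-4) = 8
E[Polish] = 0.8·(-2) + 0.2·(7) = -0.2
E[Delay] = 0.8·(12) + 0.2·(7) = 11
Best response: Delay (11 is the largest).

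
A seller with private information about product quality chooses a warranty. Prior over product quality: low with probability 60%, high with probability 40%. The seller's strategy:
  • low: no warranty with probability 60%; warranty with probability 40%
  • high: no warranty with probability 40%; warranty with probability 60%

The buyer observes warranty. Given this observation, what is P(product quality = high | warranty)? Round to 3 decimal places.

0.500

P(warranty) = 0.6·0.4 + 0.4·0.6 = 0.48
P(high | warranty) = (0.4·0.6) / 0.48 = 0.24 / 0.48 = 0.5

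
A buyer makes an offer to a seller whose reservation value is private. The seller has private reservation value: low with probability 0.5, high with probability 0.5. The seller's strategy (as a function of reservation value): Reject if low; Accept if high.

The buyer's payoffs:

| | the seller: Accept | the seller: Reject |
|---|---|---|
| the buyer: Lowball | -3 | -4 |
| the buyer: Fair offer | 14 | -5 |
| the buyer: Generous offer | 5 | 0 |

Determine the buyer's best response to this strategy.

Fair offer

E[Lowball] = 0.5·(-4) + 0.5·(-3) = -3.5
E[Fair offer] = 0.5·(-5) + 0.5·(14) = 4.5
E[Generous offer] = 0.5·(0) + 0.5·(5) = 2.5
Best response: Fair offer (4.5 is the largest).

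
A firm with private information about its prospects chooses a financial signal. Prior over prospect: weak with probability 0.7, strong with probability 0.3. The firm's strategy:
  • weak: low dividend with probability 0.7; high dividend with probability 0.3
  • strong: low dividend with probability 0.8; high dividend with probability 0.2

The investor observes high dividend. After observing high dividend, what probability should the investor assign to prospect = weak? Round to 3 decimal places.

Apply Bayes' rule using the sender's strategy as the likelihood.
P(high dividend) = 0.7·0.3 + 0.3·0.2 = 0.27
P(weak | high dividend) = (0.7·0.3) / 0.27 = 0.21 / 0.27 = 0.777778

0.778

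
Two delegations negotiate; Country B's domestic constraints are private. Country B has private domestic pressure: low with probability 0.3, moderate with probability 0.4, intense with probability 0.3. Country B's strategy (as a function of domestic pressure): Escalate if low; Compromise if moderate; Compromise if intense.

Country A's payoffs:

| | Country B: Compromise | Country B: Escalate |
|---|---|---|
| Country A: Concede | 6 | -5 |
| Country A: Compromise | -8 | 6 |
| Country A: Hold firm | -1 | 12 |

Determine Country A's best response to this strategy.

Compute Country A's expected payoff for each action, taking the expectation over Country B's type.
E[Concede] = 0.3·(-5) + 0.4·(6) + 0.3·(6) = 2.7
E[Compromise] = 0.3·(6) + 0.4·(-8) + 0.3·(-8) = -3.8
E[Hold firm] = 0.3·(12) + 0.4·(-1) + 0.3·(-1) = 2.9
Best response: Hold firm (2.9 is the largest).

Hold firm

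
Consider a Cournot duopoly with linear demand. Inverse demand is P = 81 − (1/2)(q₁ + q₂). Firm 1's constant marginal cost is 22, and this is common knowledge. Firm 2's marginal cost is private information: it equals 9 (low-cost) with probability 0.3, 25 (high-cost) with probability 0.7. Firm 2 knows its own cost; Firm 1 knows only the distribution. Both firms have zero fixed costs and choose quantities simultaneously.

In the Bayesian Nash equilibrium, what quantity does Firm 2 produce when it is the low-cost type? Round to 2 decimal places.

Type-c best response for Firm 2: q₂(c) = (81 − c) − q₁/2.
Firm 1 maximizes expected profit; its first-order condition is 81 − q₁ − (1/2)E[q₂] − 22 = 0.
Substituting E[q₂] and solving: E[c₂] = 20.2, so q₁ = (81 − 2·22 + 20.2)/(3/2) = 38.1333.
q₂(low-cost) = (81 − 9 − (1/2)·38.1333) = 52.9333.

52.93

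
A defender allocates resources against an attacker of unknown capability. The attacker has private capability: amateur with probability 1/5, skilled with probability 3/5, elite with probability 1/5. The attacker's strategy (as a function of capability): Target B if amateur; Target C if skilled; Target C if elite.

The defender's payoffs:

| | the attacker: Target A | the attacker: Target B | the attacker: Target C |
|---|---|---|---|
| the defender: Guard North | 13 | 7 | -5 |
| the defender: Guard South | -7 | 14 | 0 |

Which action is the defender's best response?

Guard South

Compute the defender's expected payoff for each action, taking the expectation over the attacker's type.
E[Guard North] = 1/5·(7) + 3/5·(-5) + 1/5·(-5) = -13/5
E[Guard South] = 1/5·(14) + 3/5·(0) + 1/5·(0) = 14/5
Best response: Guard South (14/5 is the largest).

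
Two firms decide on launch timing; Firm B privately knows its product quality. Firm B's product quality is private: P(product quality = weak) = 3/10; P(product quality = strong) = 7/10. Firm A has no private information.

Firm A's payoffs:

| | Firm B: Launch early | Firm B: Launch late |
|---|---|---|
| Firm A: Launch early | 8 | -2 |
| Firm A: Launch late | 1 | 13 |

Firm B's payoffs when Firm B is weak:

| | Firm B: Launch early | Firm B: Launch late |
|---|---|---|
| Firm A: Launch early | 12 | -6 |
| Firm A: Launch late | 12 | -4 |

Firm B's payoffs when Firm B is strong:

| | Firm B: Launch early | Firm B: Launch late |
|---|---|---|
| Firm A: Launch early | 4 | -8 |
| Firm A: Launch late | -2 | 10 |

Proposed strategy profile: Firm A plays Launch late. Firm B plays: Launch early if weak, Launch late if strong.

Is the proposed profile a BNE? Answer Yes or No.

Yes

A profile is a BNE iff every type of every player is best-responding given beliefs about the other side.
Firm A plays Launch late: E[Launch late] = 3/10·(1) + 7/10·(13) = 47/5; E[Launch early] = 1. Best-responding. ✓
Firm B (product quality weak), facing Launch late: Launch early gives 12, Launch late gives -4. Proposed Launch early is best. ✓
Firm B (product quality strong), facing Launch late: Launch early gives -2, Launch late gives 10. Proposed Launch late is best. ✓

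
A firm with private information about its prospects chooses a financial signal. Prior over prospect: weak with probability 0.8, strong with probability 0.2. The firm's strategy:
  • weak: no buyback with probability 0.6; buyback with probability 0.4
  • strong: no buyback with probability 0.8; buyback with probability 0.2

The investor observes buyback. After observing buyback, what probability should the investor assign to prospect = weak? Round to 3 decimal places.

Apply Bayes' rule using the sender's strategy as the likelihood.
P(buyback) = 0.8·0.4 + 0.2·0.2 = 0.36
P(weak | buyback) = (0.8·0.4) / 0.36 = 0.32 / 0.36 = 0.888889

0.889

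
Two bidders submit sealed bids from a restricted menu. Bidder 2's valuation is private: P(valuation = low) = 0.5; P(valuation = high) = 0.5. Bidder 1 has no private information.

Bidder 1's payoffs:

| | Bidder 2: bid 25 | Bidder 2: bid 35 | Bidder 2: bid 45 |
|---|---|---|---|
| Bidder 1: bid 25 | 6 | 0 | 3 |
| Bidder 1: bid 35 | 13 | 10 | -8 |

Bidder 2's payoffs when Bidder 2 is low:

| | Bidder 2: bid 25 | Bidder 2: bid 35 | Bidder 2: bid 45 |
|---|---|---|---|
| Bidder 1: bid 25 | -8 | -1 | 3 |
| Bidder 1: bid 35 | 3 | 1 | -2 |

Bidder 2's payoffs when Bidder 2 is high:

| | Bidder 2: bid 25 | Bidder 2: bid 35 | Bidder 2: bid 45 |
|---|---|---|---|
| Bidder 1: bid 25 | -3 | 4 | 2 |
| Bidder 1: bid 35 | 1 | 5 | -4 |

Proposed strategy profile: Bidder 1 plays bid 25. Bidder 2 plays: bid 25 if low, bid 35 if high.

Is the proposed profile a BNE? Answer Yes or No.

Bidder 1 plays bid 25: E[bid 25] = 0.5·(6) + 0.5·(0) = 3; E[bid 35] = 11.5. Not best-responding. ✗
Bidder 2 (valuation low), facing bid 25: bid 25 gives -8, bid 35 gives -1, bid 45 gives 3. Proposed bid 25 is not best — profitable deviation exists. ✗
Bidder 2 (valuation high), facing bid 25: bid 25 gives -3, bid 35 gives 4, bid 45 gives 2. Proposed bid 35 is best. ✓

No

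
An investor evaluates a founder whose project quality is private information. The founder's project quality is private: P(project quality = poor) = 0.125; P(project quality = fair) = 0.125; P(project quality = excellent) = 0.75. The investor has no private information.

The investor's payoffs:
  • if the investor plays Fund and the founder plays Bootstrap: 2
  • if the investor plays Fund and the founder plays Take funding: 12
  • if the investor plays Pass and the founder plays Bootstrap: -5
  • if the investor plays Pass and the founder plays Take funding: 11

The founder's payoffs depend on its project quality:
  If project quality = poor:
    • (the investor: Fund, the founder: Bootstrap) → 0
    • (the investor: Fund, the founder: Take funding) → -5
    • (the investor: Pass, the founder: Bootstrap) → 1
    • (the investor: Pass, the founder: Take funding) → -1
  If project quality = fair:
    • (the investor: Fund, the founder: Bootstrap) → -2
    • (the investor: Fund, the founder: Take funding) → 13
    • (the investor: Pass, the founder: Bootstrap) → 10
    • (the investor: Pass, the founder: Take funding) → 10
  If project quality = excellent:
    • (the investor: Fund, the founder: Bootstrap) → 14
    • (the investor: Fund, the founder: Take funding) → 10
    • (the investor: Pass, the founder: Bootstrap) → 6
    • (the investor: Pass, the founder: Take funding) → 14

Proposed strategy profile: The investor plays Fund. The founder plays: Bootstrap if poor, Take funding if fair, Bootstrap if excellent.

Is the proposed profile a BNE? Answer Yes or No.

Yes

The investor plays Fund: E[Fund] = 0.125·(2) + 0.125·(12) + 0.75·(2) = 3.25; E[Pass] = -3. Best-responding. ✓
The founder (project quality poor), facing Fund: Bootstrap gives 0, Take funding gives -5. Proposed Bootstrap is best. ✓
The founder (project quality fair), facing Fund: Bootstrap gives -2, Take funding gives 13. Proposed Take funding is best. ✓
The founder (project quality excellent), facing Fund: Bootstrap gives 14, Take funding gives 10. Proposed Bootstrap is best. ✓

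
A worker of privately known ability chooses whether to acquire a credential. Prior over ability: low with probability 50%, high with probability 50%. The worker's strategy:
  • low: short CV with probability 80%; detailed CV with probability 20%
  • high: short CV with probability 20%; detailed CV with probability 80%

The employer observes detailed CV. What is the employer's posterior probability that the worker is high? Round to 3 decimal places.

0.800

P(detailed CV) = 0.5·0.2 + 0.5·0.8 = 0.5
P(high | detailed CV) = (0.5·0.8) / 0.5 = 0.4 / 0.5 = 0.8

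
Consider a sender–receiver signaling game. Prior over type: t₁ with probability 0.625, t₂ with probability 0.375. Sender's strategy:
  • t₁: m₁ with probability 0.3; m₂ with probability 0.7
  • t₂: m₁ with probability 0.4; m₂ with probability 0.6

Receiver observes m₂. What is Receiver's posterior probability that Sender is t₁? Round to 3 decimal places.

0.660

P(m₂) = 0.625·0.7 + 0.375·0.6 = 0.6625
P(t₁ | m₂) = (0.625·0.7) / 0.6625 = 0.4375 / 0.6625 = 0.660377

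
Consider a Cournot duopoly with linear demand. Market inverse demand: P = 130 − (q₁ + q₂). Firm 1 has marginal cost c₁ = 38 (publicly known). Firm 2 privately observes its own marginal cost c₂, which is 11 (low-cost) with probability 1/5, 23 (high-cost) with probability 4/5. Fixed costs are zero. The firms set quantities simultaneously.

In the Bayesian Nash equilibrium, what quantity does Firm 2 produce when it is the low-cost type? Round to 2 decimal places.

47.07

Type-c best response for Firm 2: q₂(c) = (130 − c)/2 − q₁/2.
Firm 1 maximizes expected profit; its first-order condition is 130 − 2q₁ − E[q₂] − 38 = 0.
Substituting E[q₂] and solving: E[c₂] = 20.6, so q₁ = (130 − 2·38 + 20.6)/3 = 24.8667.
q₂(low-cost) = (130 − 11 − 24.8667)/2 = 47.0667.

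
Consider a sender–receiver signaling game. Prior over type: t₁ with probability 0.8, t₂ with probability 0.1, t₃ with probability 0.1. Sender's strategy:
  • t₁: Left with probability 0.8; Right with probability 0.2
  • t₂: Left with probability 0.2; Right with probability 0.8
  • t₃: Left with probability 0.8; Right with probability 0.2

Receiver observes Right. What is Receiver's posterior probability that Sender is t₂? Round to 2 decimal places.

0.31

Apply Bayes' rule using the sender's strategy as the likelihood.
P(Right) = 0.8·0.2 + 0.1·0.8 + 0.1·0.2 = 0.26
P(t₂ | Right) = (0.1·0.8) / 0.26 = 0.08 / 0.26 = 0.307692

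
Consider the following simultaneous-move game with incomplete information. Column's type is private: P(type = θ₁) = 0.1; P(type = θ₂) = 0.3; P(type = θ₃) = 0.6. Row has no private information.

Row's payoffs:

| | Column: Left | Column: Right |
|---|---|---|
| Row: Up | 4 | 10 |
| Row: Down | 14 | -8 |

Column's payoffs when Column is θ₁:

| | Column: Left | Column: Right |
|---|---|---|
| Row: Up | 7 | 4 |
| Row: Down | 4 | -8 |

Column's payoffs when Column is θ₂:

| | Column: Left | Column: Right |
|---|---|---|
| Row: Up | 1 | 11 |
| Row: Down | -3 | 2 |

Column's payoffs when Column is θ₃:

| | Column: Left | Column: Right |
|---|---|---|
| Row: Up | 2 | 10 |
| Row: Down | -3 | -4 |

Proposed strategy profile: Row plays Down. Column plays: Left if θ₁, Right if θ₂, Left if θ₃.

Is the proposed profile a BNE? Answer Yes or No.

Row plays Down: E[Down] = 0.1·(14) + 0.3·(-8) + 0.6·(14) = 7.4; E[Up] = 5.8. Best-responding. ✓
Column (type θ₁), facing Down: Left gives 4, Right gives -8. Proposed Left is best. ✓
Column (type θ₂), facing Down: Left gives -3, Right gives 2. Proposed Right is best. ✓
Column (type θ₃), facing Down: Left gives -3, Right gives -4. Proposed Left is best. ✓

Yes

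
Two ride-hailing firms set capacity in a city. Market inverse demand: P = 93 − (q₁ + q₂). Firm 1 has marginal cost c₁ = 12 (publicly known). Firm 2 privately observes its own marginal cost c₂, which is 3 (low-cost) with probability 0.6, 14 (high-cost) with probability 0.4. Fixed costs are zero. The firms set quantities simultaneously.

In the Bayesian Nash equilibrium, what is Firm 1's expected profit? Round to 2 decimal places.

Firm 2 with cost c maximizes (93 − (q₁+q₂) − c)·q₂, giving q₂(c) = (93 − c − q₁)/2.
E[c₂] = 0.6·3 + 0.4·14 = 7.4
Firm 1's FOC against E[q₂] yields q₁ = (93 − 2·12 + E[c₂])/3 = (93 − 24 + 7.4)/3 = 25.4667.
E[P] = 93 − (q₁ + E[q₂]) = 37.4667; Firm 1's expected profit = (E[P] − 12)·q₁ = (37.4667 − 12)·25.4667 = 648.551.

648.55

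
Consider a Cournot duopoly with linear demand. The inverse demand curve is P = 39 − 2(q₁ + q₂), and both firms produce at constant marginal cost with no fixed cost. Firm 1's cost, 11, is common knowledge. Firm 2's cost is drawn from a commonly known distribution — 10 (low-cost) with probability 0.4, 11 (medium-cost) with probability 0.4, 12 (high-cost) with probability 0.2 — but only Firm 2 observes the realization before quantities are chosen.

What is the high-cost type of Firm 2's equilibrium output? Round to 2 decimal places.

4.43

Type-c best response for Firm 2: q₂(c) = (39 − c)/4 − q₁/2.
Firm 1 maximizes expected profit; its first-order condition is 39 − 4q₁ − 2E[q₂] − 11 = 0.
Substituting E[q₂] and solving: E[c₂] = 10.8, so q₁ = (39 − 2·11 + 10.8)/6 = 4.63333.
q₂(high-cost) = (39 − 12 − 2·4.63333)/4 = 4.43333.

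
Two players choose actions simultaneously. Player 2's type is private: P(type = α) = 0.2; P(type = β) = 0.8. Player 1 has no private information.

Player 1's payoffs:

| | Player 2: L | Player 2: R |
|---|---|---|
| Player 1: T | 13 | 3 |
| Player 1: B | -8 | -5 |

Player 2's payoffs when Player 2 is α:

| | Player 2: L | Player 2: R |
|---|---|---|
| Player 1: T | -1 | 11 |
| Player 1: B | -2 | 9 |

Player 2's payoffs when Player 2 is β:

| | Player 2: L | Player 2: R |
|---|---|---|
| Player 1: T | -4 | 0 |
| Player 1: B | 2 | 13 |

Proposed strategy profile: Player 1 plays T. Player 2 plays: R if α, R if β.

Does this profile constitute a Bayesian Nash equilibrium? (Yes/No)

Yes

A profile is a BNE iff every type of every player is best-responding given beliefs about the other side.
Player 1 plays T: E[T] = 0.2·(3) + 0.8·(3) = 3; E[B] = -5. Best-responding. ✓
Player 2 (type α), facing T: L gives -1, R gives 11. Proposed R is best. ✓
Player 2 (type β), facing T: L gives -4, R gives 0. Proposed R is best. ✓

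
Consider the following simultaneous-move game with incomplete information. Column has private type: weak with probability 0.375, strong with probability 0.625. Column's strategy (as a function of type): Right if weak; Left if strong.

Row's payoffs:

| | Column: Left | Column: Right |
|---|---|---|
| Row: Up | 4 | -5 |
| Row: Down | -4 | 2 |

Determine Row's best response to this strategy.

Up

E[Up] = 0.375·(-5) + 0.625·(4) = 0.625
E[Down] = 0.375·(2) + 0.625·(-4) = -1.75
Best response: Up (0.625 is the largest).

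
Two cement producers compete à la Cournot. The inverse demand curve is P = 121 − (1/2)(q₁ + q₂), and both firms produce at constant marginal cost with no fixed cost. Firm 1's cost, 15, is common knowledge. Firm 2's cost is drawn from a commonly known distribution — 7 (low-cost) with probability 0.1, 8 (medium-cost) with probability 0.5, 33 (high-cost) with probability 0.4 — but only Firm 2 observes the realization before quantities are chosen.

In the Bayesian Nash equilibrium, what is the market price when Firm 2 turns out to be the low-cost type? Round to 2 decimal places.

Each type of Firm 2 best-responds to q₁; Firm 1 best-responds to the expected q₂ over Firm 2's types.
Firm 2 with cost c maximizes (121 − (1/2)(q₁+q₂) − c)·q₂, giving q₂(c) = (121 − c − (1/2)q₁).
E[c₂] = 0.1·7 + 0.5·8 + 0.4·33 = 17.9
Firm 1's FOC against E[q₂] yields q₁ = (121 − 2·15 + E[c₂])/(3/2) = (121 − 30 + 17.9)/(3/2) = 72.6.
q₂(low-cost) = 77.7, so P = 121 − (1/2)·(72.6 + 77.7) = 45.85.

45.85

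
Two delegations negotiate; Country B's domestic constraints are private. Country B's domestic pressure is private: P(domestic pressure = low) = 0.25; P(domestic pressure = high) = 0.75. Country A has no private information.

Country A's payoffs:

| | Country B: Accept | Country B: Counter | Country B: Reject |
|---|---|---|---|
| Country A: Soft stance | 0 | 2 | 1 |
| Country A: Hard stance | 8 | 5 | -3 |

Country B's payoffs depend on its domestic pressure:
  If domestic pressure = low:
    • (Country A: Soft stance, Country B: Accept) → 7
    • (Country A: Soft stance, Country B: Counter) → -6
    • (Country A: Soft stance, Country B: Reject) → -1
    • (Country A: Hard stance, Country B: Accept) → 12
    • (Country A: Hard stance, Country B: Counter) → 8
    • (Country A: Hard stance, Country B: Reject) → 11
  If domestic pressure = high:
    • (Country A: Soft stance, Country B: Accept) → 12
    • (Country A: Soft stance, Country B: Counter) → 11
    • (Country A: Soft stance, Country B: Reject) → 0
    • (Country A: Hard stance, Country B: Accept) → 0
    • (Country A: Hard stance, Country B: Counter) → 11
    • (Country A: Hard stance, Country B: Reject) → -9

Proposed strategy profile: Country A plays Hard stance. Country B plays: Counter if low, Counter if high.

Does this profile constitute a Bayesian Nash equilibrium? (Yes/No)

No

Country A plays Hard stance: E[Hard stance] = 0.25·(5) + 0.75·(5) = 5; E[Soft stance] = 2. Best-responding. ✓
Country B (domestic pressure low), facing Hard stance: Accept gives 12, Counter gives 8, Reject gives 11. Proposed Counter is not best — profitable deviation exists. ✗
Country B (domestic pressure high), facing Hard stance: Accept gives 0, Counter gives 11, Reject gives -9. Proposed Counter is best. ✓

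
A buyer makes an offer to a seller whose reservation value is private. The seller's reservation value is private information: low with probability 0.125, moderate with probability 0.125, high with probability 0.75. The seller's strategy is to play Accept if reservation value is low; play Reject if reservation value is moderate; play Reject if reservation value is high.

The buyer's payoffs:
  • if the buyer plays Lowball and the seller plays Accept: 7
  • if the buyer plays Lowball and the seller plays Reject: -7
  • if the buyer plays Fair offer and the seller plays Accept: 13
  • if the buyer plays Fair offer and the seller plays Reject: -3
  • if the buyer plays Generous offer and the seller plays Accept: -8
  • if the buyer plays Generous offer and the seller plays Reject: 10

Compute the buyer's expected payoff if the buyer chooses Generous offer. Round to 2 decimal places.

E[Generous offer] = 0.125·(-8) + 0.125·10 + 0.75·10 = (-1) + 1.25 + 7.5 = 7.75

7.75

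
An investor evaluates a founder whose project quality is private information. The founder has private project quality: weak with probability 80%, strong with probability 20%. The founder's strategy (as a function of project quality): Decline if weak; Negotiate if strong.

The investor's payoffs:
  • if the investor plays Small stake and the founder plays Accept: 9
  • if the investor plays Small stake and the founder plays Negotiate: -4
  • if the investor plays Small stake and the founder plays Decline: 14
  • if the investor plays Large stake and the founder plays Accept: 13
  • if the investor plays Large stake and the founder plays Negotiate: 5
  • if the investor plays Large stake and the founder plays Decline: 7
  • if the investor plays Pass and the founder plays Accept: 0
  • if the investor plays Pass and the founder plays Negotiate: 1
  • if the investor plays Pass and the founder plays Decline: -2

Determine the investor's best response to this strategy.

E[Small stake] = 0.8·(14) + 0.2·(-4) = 10.4
E[Large stake] = 0.8·(7) + 0.2·(5) = 6.6
E[Pass] = 0.8·(-2) + 0.2·(1) = -1.4
Best response: Small stake (10.4 is the largest).

Small stake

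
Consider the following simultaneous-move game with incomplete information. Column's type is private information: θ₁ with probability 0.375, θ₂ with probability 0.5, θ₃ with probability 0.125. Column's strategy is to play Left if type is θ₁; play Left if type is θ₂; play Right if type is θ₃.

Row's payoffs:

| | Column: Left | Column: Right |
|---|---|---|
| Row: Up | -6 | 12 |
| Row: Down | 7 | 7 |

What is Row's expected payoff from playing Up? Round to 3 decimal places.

E[Up] = 0.375·(-6) + 0.5·(-6) + 0.125·12 = (-2.25) + (-3) + 1.5 = -3.75

-3.750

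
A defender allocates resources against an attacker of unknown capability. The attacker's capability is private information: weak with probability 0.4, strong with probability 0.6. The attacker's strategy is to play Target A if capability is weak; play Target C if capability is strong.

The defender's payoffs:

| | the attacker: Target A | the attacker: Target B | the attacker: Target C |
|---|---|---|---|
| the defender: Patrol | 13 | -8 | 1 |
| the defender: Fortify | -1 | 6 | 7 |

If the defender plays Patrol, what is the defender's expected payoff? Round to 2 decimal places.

E[Patrol] = 0.4·13 + 0.6·1 = 5.2 + 0.6 = 5.8

5.80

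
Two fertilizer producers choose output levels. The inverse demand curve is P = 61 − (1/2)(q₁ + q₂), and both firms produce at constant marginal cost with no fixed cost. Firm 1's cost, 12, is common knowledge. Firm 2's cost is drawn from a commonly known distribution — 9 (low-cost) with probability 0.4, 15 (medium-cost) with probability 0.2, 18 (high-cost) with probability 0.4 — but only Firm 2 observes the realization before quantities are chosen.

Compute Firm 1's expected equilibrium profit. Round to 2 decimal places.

Each type of Firm 2 best-responds to q₁; Firm 1 best-responds to the expected q₂ over Firm 2's types.
Firm 2 with cost c maximizes (61 − (1/2)(q₁+q₂) − c)·q₂, giving q₂(c) = (61 − c − (1/2)q₁).
E[c₂] = 0.4·9 + 0.2·15 + 0.4·18 = 13.8
Firm 1's FOC against E[q₂] yields q₁ = (61 − 2·12 + E[c₂])/(3/2) = (61 − 24 + 13.8)/(3/2) = 33.8667.
E[P] = 61 − (1/2)·(q₁ + E[q₂]) = 28.9333; Firm 1's expected profit = (E[P] − 12)·q₁ = (28.9333 − 12)·33.8667 = 573.476.

573.48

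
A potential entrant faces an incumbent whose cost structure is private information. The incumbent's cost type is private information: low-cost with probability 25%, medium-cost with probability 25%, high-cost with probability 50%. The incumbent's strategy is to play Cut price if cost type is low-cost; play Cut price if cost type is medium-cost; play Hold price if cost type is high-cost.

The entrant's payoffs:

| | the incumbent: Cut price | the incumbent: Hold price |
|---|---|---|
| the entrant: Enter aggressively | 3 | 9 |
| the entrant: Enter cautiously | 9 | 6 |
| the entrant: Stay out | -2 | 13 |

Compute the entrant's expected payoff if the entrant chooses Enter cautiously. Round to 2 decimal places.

E[Enter cautiously] = 0.25·9 + 0.25·9 + 0.5·6 = 2.25 + 2.25 + 3 = 7.5

7.50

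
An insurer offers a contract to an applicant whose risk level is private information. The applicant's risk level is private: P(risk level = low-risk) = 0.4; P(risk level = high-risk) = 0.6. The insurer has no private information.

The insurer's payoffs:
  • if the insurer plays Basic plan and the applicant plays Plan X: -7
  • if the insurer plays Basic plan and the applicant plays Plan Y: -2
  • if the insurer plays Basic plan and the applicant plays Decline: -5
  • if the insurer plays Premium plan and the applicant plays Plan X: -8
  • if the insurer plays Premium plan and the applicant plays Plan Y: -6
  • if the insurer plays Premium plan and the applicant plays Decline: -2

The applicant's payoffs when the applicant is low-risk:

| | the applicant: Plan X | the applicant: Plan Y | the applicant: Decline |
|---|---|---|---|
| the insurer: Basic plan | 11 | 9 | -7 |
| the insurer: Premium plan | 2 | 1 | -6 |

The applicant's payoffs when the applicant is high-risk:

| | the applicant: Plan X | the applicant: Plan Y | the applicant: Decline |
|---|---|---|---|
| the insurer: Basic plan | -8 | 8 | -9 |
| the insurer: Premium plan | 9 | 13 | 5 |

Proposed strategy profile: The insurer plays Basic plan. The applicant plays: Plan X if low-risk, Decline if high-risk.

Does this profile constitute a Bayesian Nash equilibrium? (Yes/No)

No

A profile is a BNE iff every type of every player is best-responding given beliefs about the other side.
The insurer plays Basic plan: E[Basic plan] = 0.4·(-7) + 0.6·(-5) = -5.8; E[Premium plan] = -4.4. Not best-responding. ✗
The applicant (risk level low-risk), facing Basic plan: Plan X gives 11, Plan Y gives 9, Decline gives -7. Proposed Plan X is best. ✓
The applicant (risk level high-risk), facing Basic plan: Plan X gives -8, Plan Y gives 8, Decline gives -9. Proposed Decline is not best — profitable deviation exists. ✗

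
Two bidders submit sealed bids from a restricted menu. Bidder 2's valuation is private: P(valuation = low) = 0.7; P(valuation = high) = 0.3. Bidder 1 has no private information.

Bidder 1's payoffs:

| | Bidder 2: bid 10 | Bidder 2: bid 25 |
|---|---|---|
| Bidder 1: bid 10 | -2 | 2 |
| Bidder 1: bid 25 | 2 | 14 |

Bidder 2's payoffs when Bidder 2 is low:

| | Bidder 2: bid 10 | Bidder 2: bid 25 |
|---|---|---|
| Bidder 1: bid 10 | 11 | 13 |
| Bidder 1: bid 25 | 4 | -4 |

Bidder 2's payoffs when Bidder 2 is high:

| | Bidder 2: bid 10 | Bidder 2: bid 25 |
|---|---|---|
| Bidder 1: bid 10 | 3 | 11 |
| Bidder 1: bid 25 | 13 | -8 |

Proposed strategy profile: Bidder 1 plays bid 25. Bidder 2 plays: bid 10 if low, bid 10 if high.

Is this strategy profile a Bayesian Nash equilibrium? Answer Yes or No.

Yes

A profile is a BNE iff every type of every player is best-responding given beliefs about the other side.
Bidder 1 plays bid 25: E[bid 25] = 0.7·(2) + 0.3·(2) = 2; E[bid 10] = -2. Best-responding. ✓
Bidder 2 (valuation low), facing bid 25: bid 10 gives 4, bid 25 gives -4. Proposed bid 10 is best. ✓
Bidder 2 (valuation high), facing bid 25: bid 10 gives 13, bid 25 gives -8. Proposed bid 10 is best. ✓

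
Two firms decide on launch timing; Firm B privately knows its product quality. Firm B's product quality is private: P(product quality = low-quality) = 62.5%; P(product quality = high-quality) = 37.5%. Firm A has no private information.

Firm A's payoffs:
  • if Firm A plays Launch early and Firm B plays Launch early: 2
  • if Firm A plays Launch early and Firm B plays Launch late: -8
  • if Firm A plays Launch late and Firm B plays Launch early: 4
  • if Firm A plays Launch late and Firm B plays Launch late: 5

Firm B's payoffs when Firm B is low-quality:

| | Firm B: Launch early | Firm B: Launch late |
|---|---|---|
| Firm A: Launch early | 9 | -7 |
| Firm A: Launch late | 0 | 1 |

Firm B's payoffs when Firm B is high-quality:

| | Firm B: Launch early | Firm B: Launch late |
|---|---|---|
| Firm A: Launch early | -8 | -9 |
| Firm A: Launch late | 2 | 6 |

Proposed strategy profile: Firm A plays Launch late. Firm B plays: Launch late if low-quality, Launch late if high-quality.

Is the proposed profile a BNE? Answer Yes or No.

Firm A plays Launch late: E[Launch late] = 0.625·(5) + 0.375·(5) = 5; E[Launch early] = -8. Best-responding. ✓
Firm B (product quality low-quality), facing Launch late: Launch early gives 0, Launch late gives 1. Proposed Launch late is best. ✓
Firm B (product quality high-quality), facing Launch late: Launch early gives 2, Launch late gives 6. Proposed Launch late is best. ✓

Yes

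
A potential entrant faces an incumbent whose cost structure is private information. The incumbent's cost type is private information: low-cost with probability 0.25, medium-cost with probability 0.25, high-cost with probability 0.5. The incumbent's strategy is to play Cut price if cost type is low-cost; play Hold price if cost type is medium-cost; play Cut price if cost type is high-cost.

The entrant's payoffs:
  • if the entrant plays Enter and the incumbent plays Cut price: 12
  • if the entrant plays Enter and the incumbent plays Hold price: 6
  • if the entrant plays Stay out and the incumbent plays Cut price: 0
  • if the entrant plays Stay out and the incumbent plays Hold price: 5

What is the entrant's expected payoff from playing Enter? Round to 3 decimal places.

Take the expectation over the incumbent's cost type, weighting each type's action by its prior probability.
E[Enter] = 0.25·12 + 0.25·6 + 0.5·12 = 3 + 1.5 + 6 = 10.5

10.500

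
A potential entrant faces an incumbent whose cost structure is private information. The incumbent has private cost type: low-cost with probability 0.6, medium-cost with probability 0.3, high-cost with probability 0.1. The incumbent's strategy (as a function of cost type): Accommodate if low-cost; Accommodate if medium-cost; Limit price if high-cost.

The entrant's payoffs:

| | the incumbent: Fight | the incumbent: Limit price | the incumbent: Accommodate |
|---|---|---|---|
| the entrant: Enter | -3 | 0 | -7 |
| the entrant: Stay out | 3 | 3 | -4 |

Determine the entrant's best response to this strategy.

Stay out

E[Enter] = 0.6·(-7) + 0.3·(-7) + 0.1·(0) = -6.3
E[Stay out] = 0.6·(-4) + 0.3·(-4) + 0.1·(3) = -3.3
Best response: Stay out (-3.3 is the largest).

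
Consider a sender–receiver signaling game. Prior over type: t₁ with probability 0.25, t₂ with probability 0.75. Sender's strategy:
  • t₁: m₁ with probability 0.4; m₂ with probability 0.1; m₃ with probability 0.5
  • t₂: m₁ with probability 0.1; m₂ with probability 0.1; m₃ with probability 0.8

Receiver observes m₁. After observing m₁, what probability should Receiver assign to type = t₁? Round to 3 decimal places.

P(m₁) = 0.25·0.4 + 0.75·0.1 = 0.175
P(t₁ | m₁) = (0.25·0.4) / 0.175 = 0.1 / 0.175 = 0.571429

0.571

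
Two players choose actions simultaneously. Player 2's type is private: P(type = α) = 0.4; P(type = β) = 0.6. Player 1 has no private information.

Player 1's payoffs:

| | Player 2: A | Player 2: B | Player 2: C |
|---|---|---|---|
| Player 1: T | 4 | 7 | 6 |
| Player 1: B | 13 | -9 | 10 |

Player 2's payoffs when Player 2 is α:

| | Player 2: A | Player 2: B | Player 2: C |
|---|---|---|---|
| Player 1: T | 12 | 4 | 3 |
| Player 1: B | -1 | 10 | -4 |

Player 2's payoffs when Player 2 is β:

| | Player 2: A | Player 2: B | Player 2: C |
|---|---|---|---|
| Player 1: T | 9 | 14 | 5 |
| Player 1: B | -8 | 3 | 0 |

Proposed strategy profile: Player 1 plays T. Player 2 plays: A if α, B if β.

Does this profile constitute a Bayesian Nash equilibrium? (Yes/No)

Yes

Player 1 plays T: E[T] = 0.4·(4) + 0.6·(7) = 5.8; E[B] = -0.2. Best-responding. ✓
Player 2 (type α), facing T: A gives 12, B gives 4, C gives 3. Proposed A is best. ✓
Player 2 (type β), facing T: A gives 9, B gives 14, C gives 5. Proposed B is best. ✓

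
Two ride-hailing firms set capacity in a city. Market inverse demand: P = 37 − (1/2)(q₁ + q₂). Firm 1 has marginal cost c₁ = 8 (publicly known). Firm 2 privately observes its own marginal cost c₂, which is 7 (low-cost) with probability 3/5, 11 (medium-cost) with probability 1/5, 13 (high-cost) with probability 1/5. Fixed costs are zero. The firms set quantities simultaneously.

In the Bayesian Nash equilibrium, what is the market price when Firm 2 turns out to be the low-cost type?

17

Type-c best response for Firm 2: q₂(c) = (37 − c) − q₁/2.
Firm 1 maximizes expected profit; its first-order condition is 37 − q₁ − (1/2)E[q₂] − 8 = 0.
Substituting E[q₂] and solving: E[c₂] = 9, so q₁ = (37 − 2·8 + 9)/(3/2) = 20.
q₂(low-cost) = 20, so P = 37 − (1/2)·(20 + 20) = 17.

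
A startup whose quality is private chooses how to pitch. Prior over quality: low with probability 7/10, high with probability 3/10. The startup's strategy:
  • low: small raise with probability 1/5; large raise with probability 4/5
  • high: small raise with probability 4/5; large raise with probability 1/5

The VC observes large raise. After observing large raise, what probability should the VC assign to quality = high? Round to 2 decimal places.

0.10

Apply Bayes' rule using the sender's strategy as the likelihood.
P(large raise) = (7/10)·(4/5) + (3/10)·(1/5) = 31/50
P(high | large raise) = ((3/10)·(1/5)) / (31/50) = (3/50) / (31/50) = 3/31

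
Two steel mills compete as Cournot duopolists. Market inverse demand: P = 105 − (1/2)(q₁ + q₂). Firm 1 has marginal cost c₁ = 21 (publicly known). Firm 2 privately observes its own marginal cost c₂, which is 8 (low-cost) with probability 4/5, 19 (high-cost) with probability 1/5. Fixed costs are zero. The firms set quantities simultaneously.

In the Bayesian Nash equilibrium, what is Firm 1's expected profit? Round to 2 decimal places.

1190.72

Type-c best response for Firm 2: q₂(c) = (105 − c) − q₁/2.
Firm 1 maximizes expected profit; its first-order condition is 105 − q₁ − (1/2)E[q₂] − 21 = 0.
Substituting E[q₂] and solving: E[c₂] = 10.2, so q₁ = (105 − 2·21 + 10.2)/(3/2) = 48.8.
E[P] = 105 − (1/2)·(q₁ + E[q₂]) = 45.4; Firm 1's expected profit = (E[P] − 21)·q₁ = (45.4 − 21)·48.8 = 1190.72.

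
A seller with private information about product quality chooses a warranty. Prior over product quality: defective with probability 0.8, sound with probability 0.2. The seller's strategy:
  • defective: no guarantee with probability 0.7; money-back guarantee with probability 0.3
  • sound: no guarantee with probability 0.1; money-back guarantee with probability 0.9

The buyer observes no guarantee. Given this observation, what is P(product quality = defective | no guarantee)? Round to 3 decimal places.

Apply Bayes' rule using the sender's strategy as the likelihood.
P(no guarantee) = 0.8·0.7 + 0.2·0.1 = 0.58
P(defective | no guarantee) = (0.8·0.7) / 0.58 = 0.56 / 0.58 = 0.965517

0.966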